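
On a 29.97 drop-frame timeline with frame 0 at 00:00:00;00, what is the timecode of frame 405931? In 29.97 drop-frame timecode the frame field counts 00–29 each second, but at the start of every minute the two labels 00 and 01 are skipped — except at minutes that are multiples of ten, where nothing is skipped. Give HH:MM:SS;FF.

Each 10-minute DF block holds 10 × 60 × 30 − 9 × 2 = 17982 frames. 405931 ÷ 17982 → 22 full blocks, remainder 10327.
Within the partial block the first minute is 1800 frames and each further minute 1798, so 5 further minute boundaries passed. Total skipped labels = 18 × 22 + 2 × 5 = 406.
Non-drop label index = 405931 + 406 = 406337; at 30 labels/s that is 03:45:44:17, i.e. DF 03:45:44;17.

03:45:44;17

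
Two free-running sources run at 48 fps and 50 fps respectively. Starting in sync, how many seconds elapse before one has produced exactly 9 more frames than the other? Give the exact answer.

The gap grows by |50 − 48| = 2 frames per second.
Time for a 9-frame gap: 9 ÷ (2) = 4.5 s.

4.5 seconds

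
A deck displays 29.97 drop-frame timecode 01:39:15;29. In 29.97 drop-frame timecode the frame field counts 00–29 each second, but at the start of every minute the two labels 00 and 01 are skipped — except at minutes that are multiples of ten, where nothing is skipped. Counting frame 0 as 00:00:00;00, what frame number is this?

178499

Complete 10-minute blocks: 9, each 17982 frames → 161838.
Remaining 9 whole minutes in the current block: 1800 + 8 × 1798 = 16184 frames.
Within the current minute: 15 × 30 + 29 − 2 = 477 (labels ;00/;01 skipped at this minute). Total = 161838 + 16184 + 477 = 178499.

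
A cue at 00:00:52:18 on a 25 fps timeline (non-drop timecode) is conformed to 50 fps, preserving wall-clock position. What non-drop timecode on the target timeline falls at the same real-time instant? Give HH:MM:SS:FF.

00:00:52:36

Source frame index: (0×3600 + 0×60 + 52) × 25 + 18 = 1318.
Real time: 1318 / (25) = 1318/25 s.
Target frame: (1318/25) × (50) = 2636.
At 50 labels/s: frame 2636 → 00:00:52:36.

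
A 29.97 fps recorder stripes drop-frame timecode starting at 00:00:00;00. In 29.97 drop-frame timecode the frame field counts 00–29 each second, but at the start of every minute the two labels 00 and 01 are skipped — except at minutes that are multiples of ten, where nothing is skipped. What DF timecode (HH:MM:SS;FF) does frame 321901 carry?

Each 10-minute DF block holds 10 × 60 × 30 − 9 × 2 = 17982 frames. 321901 ÷ 17982 → 17 full blocks, remainder 16207.
Within the partial block the first minute is 1800 frames and each further minute 1798, so 9 further minute boundaries passed. Total skipped labels = 18 × 17 + 2 × 9 = 324.
Non-drop label index = 321901 + 324 = 322225; at 30 labels/s that is 02:59:00:25, i.e. DF 02:59:00;25.

02:59:00;25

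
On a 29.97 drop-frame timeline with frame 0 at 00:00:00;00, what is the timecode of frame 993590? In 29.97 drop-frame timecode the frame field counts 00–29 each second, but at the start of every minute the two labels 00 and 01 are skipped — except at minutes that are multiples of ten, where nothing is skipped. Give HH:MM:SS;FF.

09:12:32;24

Each 10-minute DF block holds 10 × 60 × 30 − 9 × 2 = 17982 frames. 993590 ÷ 17982 → 55 full blocks, remainder 4580.
Within the partial block the first minute is 1800 frames and each further minute 1798, so 2 further minute boundaries passed. Total skipped labels = 18 × 55 + 2 × 2 = 994.
Non-drop label index = 993590 + 994 = 994584; at 30 labels/s that is 09:12:32:24, i.e. DF 09:12:32;24.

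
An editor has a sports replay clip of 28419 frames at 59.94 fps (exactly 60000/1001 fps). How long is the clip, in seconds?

Running time = 28419 / (60000/1001) = 474.12365 s.

474.12365 seconds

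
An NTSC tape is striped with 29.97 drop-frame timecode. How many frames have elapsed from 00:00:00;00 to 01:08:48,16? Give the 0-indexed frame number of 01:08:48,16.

123732

Complete 10-minute blocks: 6, each 17982 frames → 107892.
Remaining 8 whole minutes in the current block: 1800 + 7 × 1798 = 14386 frames.
Within the current minute: 48 × 30 + 16 − 2 = 1454 (labels ;00/;01 skipped at this minute). Total = 107892 + 14386 + 1454 = 123732.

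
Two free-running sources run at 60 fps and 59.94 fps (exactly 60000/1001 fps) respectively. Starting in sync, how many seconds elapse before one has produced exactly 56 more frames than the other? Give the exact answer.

14014/15 seconds

The gap grows by |60000/1001 − 60| = 60/1001 frames per second.
Time for a 56-frame gap: 56 ÷ (60/1001) = 14014/15 s.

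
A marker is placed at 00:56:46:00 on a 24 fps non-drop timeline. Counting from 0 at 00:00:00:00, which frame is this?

Total seconds to the label: (0 × 3600 + 56 × 60 + 46) = 3406.
Frame index = 3406 × 24 + 0 = 81744.

81744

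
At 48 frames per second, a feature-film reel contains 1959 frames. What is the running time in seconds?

40.8125 seconds

Running time = 1959 / (48) = 40.8125 s.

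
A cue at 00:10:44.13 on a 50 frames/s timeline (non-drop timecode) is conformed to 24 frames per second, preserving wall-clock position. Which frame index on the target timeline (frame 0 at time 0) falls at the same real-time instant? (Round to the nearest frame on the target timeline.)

frame 15462

Source frame index: (0×3600 + 10×60 + 44) × 50 + 13 = 32213.
Real time: 32213 / (50) = 32213/50 s.
Target frame: (32213/50) × (24) = 386556/25 ≈ 15462.240 → 15462.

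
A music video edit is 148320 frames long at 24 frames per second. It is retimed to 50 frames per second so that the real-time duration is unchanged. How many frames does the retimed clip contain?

309000 frames

Target frames = source frames × (target rate / source rate) = 148320 × (50)/(24) = 148320 × 25/12 = 309000.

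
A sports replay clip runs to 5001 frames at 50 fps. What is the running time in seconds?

100.02 seconds

Running time = 5001 / (50) = 100.02 s.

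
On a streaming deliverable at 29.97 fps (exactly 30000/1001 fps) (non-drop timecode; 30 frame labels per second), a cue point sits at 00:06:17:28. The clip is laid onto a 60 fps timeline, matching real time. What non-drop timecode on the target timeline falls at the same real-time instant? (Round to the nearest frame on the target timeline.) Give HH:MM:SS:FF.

Source frame index: (0×3600 + 6×60 + 17) × 30 + 28 = 11338.
Real time: 11338 / (30000/1001) = 5674669/15000 s.
Target frame: (5674669/15000) × (60) = 5674669/250 ≈ 22698.676 → 22699.
At 60 labels/s: frame 22699 → 00:06:18:19.

00:06:18:19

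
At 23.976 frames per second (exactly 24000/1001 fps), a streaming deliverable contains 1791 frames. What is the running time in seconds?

74.699625 seconds

Running time = 1791 / (24000/1001) = 74.699625 s.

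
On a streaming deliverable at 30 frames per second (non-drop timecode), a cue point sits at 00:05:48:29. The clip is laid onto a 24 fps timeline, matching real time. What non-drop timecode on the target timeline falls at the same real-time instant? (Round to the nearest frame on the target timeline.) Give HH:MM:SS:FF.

00:05:48:23

Source frame index: (0×3600 + 5×60 + 48) × 30 + 29 = 10469.
Real time: 10469 / (30) = 10469/30 s.
Target frame: (10469/30) × (24) = 41876/5 ≈ 8375.200 → 8375.
At 24 labels/s: frame 8375 → 00:05:48:23.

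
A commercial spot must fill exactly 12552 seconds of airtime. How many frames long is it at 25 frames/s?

Frames = 12552 × 25 = 313800.

313800 frames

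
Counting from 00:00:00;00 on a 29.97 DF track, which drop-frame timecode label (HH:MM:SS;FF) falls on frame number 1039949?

09:38:19;21

Each 10-minute DF block holds 10 × 60 × 30 − 9 × 2 = 17982 frames. 1039949 ÷ 17982 → 57 full blocks, remainder 14975.
Within the partial block the first minute is 1800 frames and each further minute 1798, so 8 further minute boundaries passed. Total skipped labels = 18 × 57 + 2 × 8 = 1042.
Non-drop label index = 1039949 + 1042 = 1040991; at 30 labels/s that is 09:38:19:21, i.e. DF 09:38:19;21.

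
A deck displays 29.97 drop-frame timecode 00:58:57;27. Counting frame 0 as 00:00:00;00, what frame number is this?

106031

Complete 10-minute blocks: 5, each 17982 frames → 89910.
Remaining 8 whole minutes in the current block: 1800 + 7 × 1798 = 14386 frames.
Within the current minute: 57 × 30 + 27 − 2 = 1735 (labels ;00/;01 skipped at this minute). Total = 89910 + 14386 + 1735 = 106031.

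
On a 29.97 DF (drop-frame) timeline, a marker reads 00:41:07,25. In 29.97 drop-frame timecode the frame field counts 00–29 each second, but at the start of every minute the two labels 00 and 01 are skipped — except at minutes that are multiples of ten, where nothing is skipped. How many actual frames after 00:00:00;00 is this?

73961

Complete 10-minute blocks: 4, each 17982 frames → 71928.
Remaining 1 whole minute in the current block: 1800 + 0 × 1798 = 1800 frames.
Within the current minute: 7 × 30 + 25 − 2 = 233 (labels ;00/;01 skipped at this minute). Total = 71928 + 1800 + 233 = 73961.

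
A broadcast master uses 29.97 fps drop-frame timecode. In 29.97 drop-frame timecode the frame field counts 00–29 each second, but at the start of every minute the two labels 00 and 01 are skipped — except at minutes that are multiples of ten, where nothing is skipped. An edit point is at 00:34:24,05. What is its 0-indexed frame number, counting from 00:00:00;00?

61863

As if non-drop at 30 labels/s: (0 × 3600 + 34 × 60 + 24) × 30 + 5 = 61925.
Minute boundaries passed: 34; those not divisible by 10: 34 − 3 = 31; dropped labels = 2 × 31 = 62.
Actual frame index = 61925 − 62 = 61863.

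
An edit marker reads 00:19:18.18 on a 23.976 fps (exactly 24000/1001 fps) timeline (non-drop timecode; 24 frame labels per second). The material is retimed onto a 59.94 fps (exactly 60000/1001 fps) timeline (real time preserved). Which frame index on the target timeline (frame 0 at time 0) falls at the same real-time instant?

Source frame index: (0×3600 + 19×60 + 18) × 24 + 18 = 27810.
Real time: 27810 / (24000/1001) = 927927/800 s.
Target frame: (927927/800) × (60000/1001) = 69525.

frame 69525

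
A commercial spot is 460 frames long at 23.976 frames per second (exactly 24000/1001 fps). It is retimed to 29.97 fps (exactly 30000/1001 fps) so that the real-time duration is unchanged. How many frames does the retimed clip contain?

Target frames = source frames × (target rate / source rate) = 460 × (30000/1001)/(24000/1001) = 460 × 5/4 = 575.

575 frames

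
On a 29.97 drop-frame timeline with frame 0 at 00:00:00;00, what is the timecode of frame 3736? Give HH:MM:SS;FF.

00:02:04;20

Ten DF minutes hold 17982 frames, so frame 3736 lies in block 0 (frames 0–17981) with 3736 frames into that block.
The block's first minute is 1800 frames and the rest 1798 each; 3736 frames reaches minute 2, so 0 × 18 + 2 × 2 = 4 labels have been skipped so far.
Adding those back, label number 3736 + 4 = 3740 at 30 labels/s is 124 s + 20 f = 0 h 2 min 4 s frame 20, i.e. 00:02:04;20.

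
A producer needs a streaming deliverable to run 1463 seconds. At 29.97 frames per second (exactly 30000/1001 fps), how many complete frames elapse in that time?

Frames = 1463 × 30000/1001 = 570000/13 ≈ 43846.1538.
Complete frames: 43846.

43846 frames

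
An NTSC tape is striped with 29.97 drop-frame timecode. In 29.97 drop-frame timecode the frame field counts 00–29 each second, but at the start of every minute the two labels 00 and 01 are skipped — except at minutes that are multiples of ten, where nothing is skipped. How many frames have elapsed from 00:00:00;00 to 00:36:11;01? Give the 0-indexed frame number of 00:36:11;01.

Complete 10-minute blocks: 3, each 17982 frames → 53946.
Remaining 6 whole minutes in the current block: 1800 + 5 × 1798 = 10790 frames.
Within the current minute: 11 × 30 + 1 − 2 = 329 (labels ;00/;01 skipped at this minute). Total = 53946 + 10790 + 329 = 65065.

65065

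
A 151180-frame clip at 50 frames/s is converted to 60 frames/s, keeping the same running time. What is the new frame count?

181416 frames

Target frames = source frames × (target rate / source rate) = 151180 × (60)/(50) = 151180 × 6/5 = 181416.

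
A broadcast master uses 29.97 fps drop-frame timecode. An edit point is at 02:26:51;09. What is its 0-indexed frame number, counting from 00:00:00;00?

Complete 10-minute blocks: 14, each 17982 frames → 251748.
Remaining 6 whole minutes in the current block: 1800 + 5 × 1798 = 10790 frames.
Within the current minute: 51 × 30 + 9 − 2 = 1537 (labels ;00/;01 skipped at this minute). Total = 251748 + 10790 + 1537 = 264075.

264075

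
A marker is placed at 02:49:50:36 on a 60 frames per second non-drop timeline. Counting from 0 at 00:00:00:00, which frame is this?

611436

Total seconds to the label: (2 × 3600 + 49 × 60 + 50) = 10190.
Frame index = 10190 × 60 + 36 = 611436.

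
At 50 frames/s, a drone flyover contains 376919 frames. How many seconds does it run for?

7538.38 seconds

Running time = 376919 / (50) = 7538.38 s.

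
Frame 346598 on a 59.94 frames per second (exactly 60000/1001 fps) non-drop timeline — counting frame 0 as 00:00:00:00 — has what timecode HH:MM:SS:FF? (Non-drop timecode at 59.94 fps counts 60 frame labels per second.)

01:36:16:38

346598 ÷ 60 = 5776 full seconds, remainder 38 frames.
5776 s = 1 h 36 min 16 s.
Timecode: 01:36:16:38.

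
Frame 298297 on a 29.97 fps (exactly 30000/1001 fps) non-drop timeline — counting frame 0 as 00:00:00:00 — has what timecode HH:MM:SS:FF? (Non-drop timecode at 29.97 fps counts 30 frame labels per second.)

298297 ÷ 30 = 9943 full seconds, remainder 7 frames.
9943 s = 2 h 45 min 43 s.
Timecode: 02:45:43:07.

02:45:43:07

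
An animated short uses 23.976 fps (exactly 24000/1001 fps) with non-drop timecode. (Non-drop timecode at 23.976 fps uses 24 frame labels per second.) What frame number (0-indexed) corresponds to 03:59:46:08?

345272

Total seconds to the label: (3 × 3600 + 59 × 60 + 46) = 14386.
Frame index = 14386 × 24 + 8 = 345272.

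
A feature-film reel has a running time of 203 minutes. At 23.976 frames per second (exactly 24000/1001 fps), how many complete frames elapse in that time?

203 min = 12180 s.
Frames = 12180 × 24000/1001 = 41760000/143 ≈ 292027.9720.
Complete frames: 292027.

292027 frames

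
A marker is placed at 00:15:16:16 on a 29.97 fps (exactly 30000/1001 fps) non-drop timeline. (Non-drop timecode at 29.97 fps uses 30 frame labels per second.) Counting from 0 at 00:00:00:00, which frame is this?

Total seconds to the label: (0 × 3600 + 15 × 60 + 16) = 916.
Frame index = 916 × 30 + 16 = 27496.

frame 27496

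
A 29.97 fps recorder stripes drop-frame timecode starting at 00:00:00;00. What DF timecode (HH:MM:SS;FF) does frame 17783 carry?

Each 10-minute DF block holds 10 × 60 × 30 − 9 × 2 = 17982 frames. 17783 ÷ 17982 → 0 full blocks, remainder 17783.
Within the partial block the first minute is 1800 frames and each further minute 1798, so 9 further minute boundaries passed. Total skipped labels = 18 × 0 + 2 × 9 = 18.
Non-drop label index = 17783 + 18 = 17801; at 30 labels/s that is 00:09:53:11, i.e. DF 00:09:53;11.

00:09:53;11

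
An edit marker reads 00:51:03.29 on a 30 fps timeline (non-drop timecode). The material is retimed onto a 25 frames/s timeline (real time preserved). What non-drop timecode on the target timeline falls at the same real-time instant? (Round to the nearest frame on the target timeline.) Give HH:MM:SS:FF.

Source frame index: (0×3600 + 51×60 + 3) × 30 + 29 = 91919.
Real time: 91919 / (30) = 91919/30 s.
Target frame: (91919/30) × (25) = 459595/6 ≈ 76599.167 → 76599.
At 25 labels/s: frame 76599 → 00:51:03:24.

00:51:03:24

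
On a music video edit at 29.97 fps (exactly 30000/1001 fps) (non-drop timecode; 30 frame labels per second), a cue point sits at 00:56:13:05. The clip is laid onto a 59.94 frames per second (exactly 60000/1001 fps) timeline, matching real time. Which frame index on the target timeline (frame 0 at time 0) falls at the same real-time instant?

Source frame index: (0×3600 + 56×60 + 13) × 30 + 5 = 101195.
Real time: 101195 / (30000/1001) = 20259239/6000 s.
Target frame: (20259239/6000) × (60000/1001) = 202390.

frame 202390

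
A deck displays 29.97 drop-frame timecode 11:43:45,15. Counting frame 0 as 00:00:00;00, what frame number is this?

As if non-drop at 30 labels/s: (11 × 3600 + 43 × 60 + 45) × 30 + 15 = 1266765.
Minute boundaries passed: 703; those not divisible by 10: 703 − 70 = 633; dropped labels = 2 × 633 = 1266.
Actual frame index = 1266765 − 1266 = 1265499.

1265499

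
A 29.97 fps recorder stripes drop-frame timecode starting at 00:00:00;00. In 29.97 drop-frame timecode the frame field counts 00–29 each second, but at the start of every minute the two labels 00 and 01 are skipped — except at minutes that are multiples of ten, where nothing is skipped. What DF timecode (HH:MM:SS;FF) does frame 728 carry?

00:00:24;08

Each 10-minute DF block holds 10 × 60 × 30 − 9 × 2 = 17982 frames. 728 ÷ 17982 → 0 full blocks, remainder 728.
Within the partial block the first minute is 1800 frames and each further minute 1798, so 0 further minute boundaries passed. Total skipped labels = 18 × 0 + 2 × 0 = 0.
Non-drop label index = 728 + 0 = 728; at 30 labels/s that is 00:00:24:08, i.e. DF 00:00:24;08.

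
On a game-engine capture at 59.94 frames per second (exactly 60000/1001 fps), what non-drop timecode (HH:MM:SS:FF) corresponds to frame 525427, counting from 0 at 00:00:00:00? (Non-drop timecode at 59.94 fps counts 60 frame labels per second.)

02:25:57:07

525427 ÷ 60 = 8757 full seconds, remainder 7 frames.
8757 s = 2 h 25 min 57 s.
Timecode: 02:25:57:07.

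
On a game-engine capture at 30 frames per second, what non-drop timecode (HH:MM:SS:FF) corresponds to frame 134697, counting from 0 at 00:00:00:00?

134697 ÷ 30 = 4489 full seconds, remainder 27 frames.
4489 s = 1 h 14 min 49 s.
Timecode: 01:14:49:27.

01:14:49:27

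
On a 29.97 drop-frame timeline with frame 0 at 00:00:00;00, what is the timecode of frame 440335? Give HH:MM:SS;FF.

04:04:52;15

Ten DF minutes hold 17982 frames, so frame 440335 lies in block 24 (frames 431568–449549) with 8767 frames into that block.
The block's first minute is 1800 frames and the rest 1798 each; 8767 frames reaches minute 4, so 24 × 18 + 4 × 2 = 440 labels have been skipped so far.
Adding those back, label number 440335 + 440 = 440775 at 30 labels/s is 14692 s + 15 f = 4 h 4 min 52 s frame 15, i.e. 04:04:52;15.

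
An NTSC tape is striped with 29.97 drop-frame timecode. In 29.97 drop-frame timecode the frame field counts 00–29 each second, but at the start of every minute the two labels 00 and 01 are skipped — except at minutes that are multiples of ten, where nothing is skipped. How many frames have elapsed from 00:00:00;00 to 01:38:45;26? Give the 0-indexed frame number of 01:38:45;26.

As if non-drop at 30 labels/s: (1 × 3600 + 38 × 60 + 45) × 30 + 26 = 177776.
Minute boundaries passed: 98; those not divisible by 10: 98 − 9 = 89; dropped labels = 2 × 89 = 178.
Actual frame index = 177776 − 178 = 177598.

177598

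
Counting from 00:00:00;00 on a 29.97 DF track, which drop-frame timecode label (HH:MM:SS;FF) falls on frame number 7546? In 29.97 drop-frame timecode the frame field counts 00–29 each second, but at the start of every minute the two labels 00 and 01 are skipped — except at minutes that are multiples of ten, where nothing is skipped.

Ten DF minutes hold 17982 frames, so frame 7546 lies in block 0 (frames 0–17981) with 7546 frames into that block.
The block's first minute is 1800 frames and the rest 1798 each; 7546 frames reaches minute 4, so 0 × 18 + 4 × 2 = 8 labels have been skipped so far.
Adding those back, label number 7546 + 8 = 7554 at 30 labels/s is 251 s + 24 f = 0 h 4 min 11 s frame 24, i.e. 00:04:11;24.

00:04:11;24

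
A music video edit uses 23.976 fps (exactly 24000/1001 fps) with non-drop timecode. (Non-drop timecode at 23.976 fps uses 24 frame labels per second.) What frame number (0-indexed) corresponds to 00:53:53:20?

frame 77612

Total seconds to the label: (0 × 3600 + 53 × 60 + 53) = 3233.
Frame index = 3233 × 24 + 20 = 77612.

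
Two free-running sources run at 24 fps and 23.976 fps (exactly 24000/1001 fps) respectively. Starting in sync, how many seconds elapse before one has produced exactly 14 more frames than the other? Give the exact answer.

The gap grows by |24000/1001 − 24| = 24/1001 frames per second.
Time for a 14-frame gap: 14 ÷ (24/1001) = 7007/12 s.

7007/12 seconds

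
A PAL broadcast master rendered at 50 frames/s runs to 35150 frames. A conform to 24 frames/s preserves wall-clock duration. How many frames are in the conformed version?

Target frames = source frames × (target rate / source rate) = 35150 × (24)/(50) = 35150 × 12/25 = 16872.

16872 frames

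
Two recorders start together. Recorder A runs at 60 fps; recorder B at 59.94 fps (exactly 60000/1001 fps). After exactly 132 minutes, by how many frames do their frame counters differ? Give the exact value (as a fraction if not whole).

43200/91 frames

132 min = 7920 s.
A emits 60 × 7920 = 475200 frames; B emits 60000/1001 × 7920 = 43200000/91.
Difference = 43200/91 frames (≈ 474.7253); B is behind A.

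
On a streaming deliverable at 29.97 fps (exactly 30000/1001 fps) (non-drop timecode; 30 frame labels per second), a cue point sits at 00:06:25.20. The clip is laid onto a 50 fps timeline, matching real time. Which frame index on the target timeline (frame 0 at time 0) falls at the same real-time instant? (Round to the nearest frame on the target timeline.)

frame 19303

Source frame index: (0×3600 + 6×60 + 25) × 30 + 20 = 11570.
Real time: 11570 / (30000/1001) = 1158157/3000 s.
Target frame: (1158157/3000) × (50) = 1158157/60 ≈ 19302.617 → 19303.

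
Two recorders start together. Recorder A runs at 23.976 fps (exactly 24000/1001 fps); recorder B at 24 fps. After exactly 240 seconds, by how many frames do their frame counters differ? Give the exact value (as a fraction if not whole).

5760/1001 frames

A emits 24000/1001 × 240 = 5760000/1001 frames; B emits 24 × 240 = 5760.
Difference = 5760/1001 frames (≈ 5.7542); B is ahead of A.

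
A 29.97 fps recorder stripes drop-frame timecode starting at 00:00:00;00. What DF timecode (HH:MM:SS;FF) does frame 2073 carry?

Ten DF minutes hold 17982 frames, so frame 2073 lies in block 0 (frames 0–17981) with 2073 frames into that block.
The block's first minute is 1800 frames and the rest 1798 each; 2073 frames reaches minute 1, so 0 × 18 + 1 × 2 = 2 labels have been skipped so far.
Adding those back, label number 2073 + 2 = 2075 at 30 labels/s is 69 s + 5 f = 0 h 1 min 9 s frame 5, i.e. 00:01:09;05.

00:01:09;05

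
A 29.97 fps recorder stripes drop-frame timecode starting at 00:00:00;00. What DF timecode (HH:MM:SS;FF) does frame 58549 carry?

Each 10-minute DF block holds 10 × 60 × 30 − 9 × 2 = 17982 frames. 58549 ÷ 17982 → 3 full blocks, remainder 4603.
Within the partial block the first minute is 1800 frames and each further minute 1798, so 2 further minute boundaries passed. Total skipped labels = 18 × 3 + 2 × 2 = 58.
Non-drop label index = 58549 + 58 = 58607; at 30 labels/s that is 00:32:33:17, i.e. DF 00:32:33;17.

00:32:33;17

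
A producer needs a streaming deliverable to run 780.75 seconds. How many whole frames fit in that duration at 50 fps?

Frames = 780.75 × 50 = 78075/2 ≈ 39037.5000.
Complete frames: 39037.

39037 frames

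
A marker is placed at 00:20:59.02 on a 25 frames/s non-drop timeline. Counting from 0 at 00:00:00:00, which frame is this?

Total seconds to the label: (0 × 3600 + 20 × 60 + 59) = 1259.
Frame index = 1259 × 25 + 2 = 31477.

31477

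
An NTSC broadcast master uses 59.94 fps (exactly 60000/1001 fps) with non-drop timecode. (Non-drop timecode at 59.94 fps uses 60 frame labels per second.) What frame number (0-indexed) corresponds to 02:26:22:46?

526966

Total seconds to the label: (2 × 3600 + 26 × 60 + 22) = 8782.
Frame index = 8782 × 60 + 46 = 526966.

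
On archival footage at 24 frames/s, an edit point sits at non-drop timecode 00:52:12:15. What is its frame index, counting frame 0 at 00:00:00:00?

Total seconds to the label: (0 × 3600 + 52 × 60 + 12) = 3132.
Frame index = 3132 × 24 + 15 = 75183.

75183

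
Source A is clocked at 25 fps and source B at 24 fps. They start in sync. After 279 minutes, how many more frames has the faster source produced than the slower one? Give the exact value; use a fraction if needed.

16740 frames

279 min = 16740 s.
A emits 25 × 16740 = 418500 frames; B emits 24 × 16740 = 401760.
Difference = 16740 frames; B is behind A.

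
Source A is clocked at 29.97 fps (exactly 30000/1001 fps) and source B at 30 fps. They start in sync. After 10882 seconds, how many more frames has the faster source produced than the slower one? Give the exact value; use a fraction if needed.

A emits 30000/1001 × 10882 = 326460000/1001 frames; B emits 30 × 10882 = 326460.
Difference = 326460/1001 frames (≈ 326.1339); B is ahead of A.

326460/1001 frames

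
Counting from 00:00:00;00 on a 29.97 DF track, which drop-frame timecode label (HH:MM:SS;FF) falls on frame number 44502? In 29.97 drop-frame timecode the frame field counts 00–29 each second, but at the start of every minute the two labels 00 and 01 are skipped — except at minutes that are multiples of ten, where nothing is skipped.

00:24:44;26

Ten DF minutes hold 17982 frames, so frame 44502 lies in block 2 (frames 35964–53945) with 8538 frames into that block.
The block's first minute is 1800 frames and the rest 1798 each; 8538 frames reaches minute 4, so 2 × 18 + 4 × 2 = 44 labels have been skipped so far.
Adding those back, label number 44502 + 44 = 44546 at 30 labels/s is 1484 s + 26 f = 0 h 24 min 44 s frame 26, i.e. 00:24:44;26.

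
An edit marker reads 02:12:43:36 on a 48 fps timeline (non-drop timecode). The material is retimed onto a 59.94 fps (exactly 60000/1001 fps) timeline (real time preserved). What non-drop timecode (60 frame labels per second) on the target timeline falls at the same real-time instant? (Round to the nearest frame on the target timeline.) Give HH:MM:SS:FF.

Source frame index: (2×3600 + 12×60 + 43) × 48 + 36 = 382260.
Real time: 382260 / (48) = 31855/4 s.
Target frame: (31855/4) × (60000/1001) = 477825000/1001 ≈ 477347.652 → 477348.
At 60 labels/s: frame 477348 → 02:12:35:48.

02:12:35:48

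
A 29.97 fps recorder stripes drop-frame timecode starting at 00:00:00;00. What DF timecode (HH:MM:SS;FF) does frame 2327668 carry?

Each 10-minute DF block holds 10 × 60 × 30 − 9 × 2 = 17982 frames. 2327668 ÷ 17982 → 129 full blocks, remainder 7990.
Within the partial block the first minute is 1800 frames and each further minute 1798, so 4 further minute boundaries passed. Total skipped labels = 18 × 129 + 2 × 4 = 2330.
Non-drop label index = 2327668 + 2330 = 2329998; at 30 labels/s that is 21:34:26:18, i.e. DF 21:34:26;18.

21:34:26;18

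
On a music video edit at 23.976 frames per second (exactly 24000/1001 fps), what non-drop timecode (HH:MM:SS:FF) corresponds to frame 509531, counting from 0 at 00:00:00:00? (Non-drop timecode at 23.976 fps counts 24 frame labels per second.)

509531 ÷ 24 = 21230 full seconds, remainder 11 frames.
21230 s = 5 h 53 min 50 s.
Timecode: 05:53:50:11.

05:53:50:11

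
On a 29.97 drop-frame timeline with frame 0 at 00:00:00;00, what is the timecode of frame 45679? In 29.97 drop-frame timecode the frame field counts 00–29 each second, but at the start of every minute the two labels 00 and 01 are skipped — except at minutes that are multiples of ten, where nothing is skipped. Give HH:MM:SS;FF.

Each 10-minute DF block holds 10 × 60 × 30 − 9 × 2 = 17982 frames. 45679 ÷ 17982 → 2 full blocks, remainder 9715.
Within the partial block the first minute is 1800 frames and each further minute 1798, so 5 further minute boundaries passed. Total skipped labels = 18 × 2 + 2 × 5 = 46.
Non-drop label index = 45679 + 46 = 45725; at 30 labels/s that is 00:25:24:05, i.e. DF 00:25:24;05.

00:25:24;05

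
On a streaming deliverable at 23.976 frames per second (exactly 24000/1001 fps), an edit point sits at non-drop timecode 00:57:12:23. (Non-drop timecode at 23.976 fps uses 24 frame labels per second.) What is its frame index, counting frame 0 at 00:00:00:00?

Total seconds to the label: (0 × 3600 + 57 × 60 + 12) = 3432.
Frame index = 3432 × 24 + 23 = 82391.

82391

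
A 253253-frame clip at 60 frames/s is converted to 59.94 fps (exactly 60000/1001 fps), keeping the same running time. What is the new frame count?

253000 frames

Target frames = source frames × (target rate / source rate) = 253253 × (60000/1001)/(60) = 253253 × 1000/1001 = 253000.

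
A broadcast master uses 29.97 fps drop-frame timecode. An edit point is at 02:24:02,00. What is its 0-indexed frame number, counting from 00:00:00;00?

Complete 10-minute blocks: 14, each 17982 frames → 251748.
Remaining 4 whole minutes in the current block: 1800 + 3 × 1798 = 7194 frames.
Within the current minute: 2 × 30 + 0 − 2 = 58 (labels ;00/;01 skipped at this minute). Total = 251748 + 7194 + 58 = 259000.

259000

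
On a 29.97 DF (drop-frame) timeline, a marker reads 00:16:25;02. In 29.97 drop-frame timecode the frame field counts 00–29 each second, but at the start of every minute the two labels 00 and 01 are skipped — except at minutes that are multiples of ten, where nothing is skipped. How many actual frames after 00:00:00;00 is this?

29522

Complete 10-minute blocks: 1, each 17982 frames → 17982.
Remaining 6 whole minutes in the current block: 1800 + 5 × 1798 = 10790 frames.
Within the current minute: 25 × 30 + 2 − 2 = 750 (labels ;00/;01 skipped at this minute). Total = 17982 + 10790 + 750 = 29522.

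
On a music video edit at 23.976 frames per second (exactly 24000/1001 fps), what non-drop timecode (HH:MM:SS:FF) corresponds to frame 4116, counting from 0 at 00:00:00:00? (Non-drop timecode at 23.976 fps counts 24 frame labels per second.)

4116 ÷ 24 = 171 full seconds, remainder 12 frames.
171 s = 0 h 2 min 51 s.
Timecode: 00:02:51:12.

00:02:51:12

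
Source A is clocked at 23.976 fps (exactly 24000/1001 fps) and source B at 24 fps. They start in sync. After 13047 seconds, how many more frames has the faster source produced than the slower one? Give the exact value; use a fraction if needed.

313128/1001 frames

A emits 24000/1001 × 13047 = 313128000/1001 frames; B emits 24 × 13047 = 313128.
Difference = 313128/1001 frames (≈ 312.8152); B is ahead of A.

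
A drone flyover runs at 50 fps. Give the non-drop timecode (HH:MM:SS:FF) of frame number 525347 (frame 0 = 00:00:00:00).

02:55:06:47

525347 ÷ 50 = 10506 full seconds, remainder 47 frames.
10506 s = 2 h 55 min 6 s.
Timecode: 02:55:06:47.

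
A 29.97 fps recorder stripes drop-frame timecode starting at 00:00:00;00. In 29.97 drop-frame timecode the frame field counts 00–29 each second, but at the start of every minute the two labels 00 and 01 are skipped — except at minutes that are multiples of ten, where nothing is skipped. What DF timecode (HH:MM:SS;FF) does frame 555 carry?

00:00:18;15

Ten DF minutes hold 17982 frames, so frame 555 lies in block 0 (frames 0–17981) with 555 frames into that block.
The block's first minute is 1800 frames and the rest 1798 each; 555 frames reaches minute 0, so 0 × 18 + 0 × 2 = 0 labels have been skipped so far.
Adding those back, label number 555 + 0 = 555 at 30 labels/s is 18 s + 15 f = 0 h 0 min 18 s frame 15, i.e. 00:00:18;15.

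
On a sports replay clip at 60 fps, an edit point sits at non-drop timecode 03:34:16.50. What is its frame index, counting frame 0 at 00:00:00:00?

Total seconds to the label: (3 × 3600 + 34 × 60 + 16) = 12856.
Frame index = 12856 × 60 + 50 = 771410.

771410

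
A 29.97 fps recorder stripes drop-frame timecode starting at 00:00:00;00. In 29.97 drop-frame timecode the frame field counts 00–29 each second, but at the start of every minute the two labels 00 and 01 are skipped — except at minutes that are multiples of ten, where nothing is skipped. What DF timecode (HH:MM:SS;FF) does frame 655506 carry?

Ten DF minutes hold 17982 frames, so frame 655506 lies in block 36 (frames 647352–665333) with 8154 frames into that block.
The block's first minute is 1800 frames and the rest 1798 each; 8154 frames reaches minute 4, so 36 × 18 + 4 × 2 = 656 labels have been skipped so far.
Adding those back, label number 655506 + 656 = 656162 at 30 labels/s is 21872 s + 2 f = 6 h 4 min 32 s frame 2, i.e. 06:04:32;02.

06:04:32;02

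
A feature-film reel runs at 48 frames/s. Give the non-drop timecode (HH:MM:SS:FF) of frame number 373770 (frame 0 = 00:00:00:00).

373770 ÷ 48 = 7786 full seconds, remainder 42 frames.
7786 s = 2 h 9 min 46 s.
Timecode: 02:09:46:42.

02:09:46:42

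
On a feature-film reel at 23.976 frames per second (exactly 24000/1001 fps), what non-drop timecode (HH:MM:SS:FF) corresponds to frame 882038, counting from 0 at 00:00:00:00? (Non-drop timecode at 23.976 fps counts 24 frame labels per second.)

882038 ÷ 24 = 36751 full seconds, remainder 14 frames.
36751 s = 10 h 12 min 31 s.
Timecode: 10:12:31:14.

10:12:31:14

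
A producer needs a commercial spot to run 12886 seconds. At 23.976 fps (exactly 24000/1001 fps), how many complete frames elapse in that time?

Frames = 12886 × 24000/1001 = 309264000/1001 ≈ 308955.0450.
Complete frames: 308955.

308955 frames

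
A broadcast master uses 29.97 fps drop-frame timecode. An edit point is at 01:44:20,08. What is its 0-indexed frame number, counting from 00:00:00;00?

187620

As if non-drop at 30 labels/s: (1 × 3600 + 44 × 60 + 20) × 30 + 8 = 187808.
Minute boundaries passed: 104; those not divisible by 10: 104 − 10 = 94; dropped labels = 2 × 94 = 188.
Actual frame index = 187808 − 188 = 187620.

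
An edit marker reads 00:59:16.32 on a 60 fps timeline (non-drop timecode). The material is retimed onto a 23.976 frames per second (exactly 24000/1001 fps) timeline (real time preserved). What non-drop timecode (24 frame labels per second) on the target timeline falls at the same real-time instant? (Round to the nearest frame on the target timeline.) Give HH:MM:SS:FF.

00:59:13:00

Source frame index: (0×3600 + 59×60 + 16) × 60 + 32 = 213392.
Real time: 213392 / (60) = 53348/15 s.
Target frame: (53348/15) × (24000/1001) = 85356800/1001 ≈ 85271.528 → 85272.
At 24 labels/s: frame 85272 → 00:59:13:00.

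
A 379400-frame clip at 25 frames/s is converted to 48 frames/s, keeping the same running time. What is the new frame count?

728448 frames

Target frames = source frames × (target rate / source rate) = 379400 × (48)/(25) = 379400 × 48/25 = 728448.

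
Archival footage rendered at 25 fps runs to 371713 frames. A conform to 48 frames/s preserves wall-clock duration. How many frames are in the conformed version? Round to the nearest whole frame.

Frames at target rate = 371713 × (48) / (25) = 17842224/25 ≈ 713688.960.
Nearest whole frame: 713689.

713689 frames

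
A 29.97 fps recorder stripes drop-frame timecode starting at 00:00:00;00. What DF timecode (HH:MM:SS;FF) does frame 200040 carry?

01:51:14;20

Each 10-minute DF block holds 10 × 60 × 30 − 9 × 2 = 17982 frames. 200040 ÷ 17982 → 11 full blocks, remainder 2238.
Within the partial block the first minute is 1800 frames and each further minute 1798, so 1 further minute boundary passed. Total skipped labels = 18 × 11 + 2 × 1 = 200.
Non-drop label index = 200040 + 200 = 200240; at 30 labels/s that is 01:51:14:20, i.e. DF 01:51:14;20.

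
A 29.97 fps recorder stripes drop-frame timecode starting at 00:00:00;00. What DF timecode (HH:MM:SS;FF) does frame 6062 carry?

Each 10-minute DF block holds 10 × 60 × 30 − 9 × 2 = 17982 frames. 6062 ÷ 17982 → 0 full blocks, remainder 6062.
Within the partial block the first minute is 1800 frames and each further minute 1798, so 3 further minute boundaries passed. Total skipped labels = 18 × 0 + 2 × 3 = 6.
Non-drop label index = 6062 + 6 = 6068; at 30 labels/s that is 00:03:22:08, i.e. DF 00:03:22;08.

00:03:22;08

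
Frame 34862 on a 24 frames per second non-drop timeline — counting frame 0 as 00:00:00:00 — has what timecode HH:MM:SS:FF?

34862 ÷ 24 = 1452 full seconds, remainder 14 frames.
1452 s = 0 h 24 min 12 s.
Timecode: 00:24:12:14.

00:24:12:14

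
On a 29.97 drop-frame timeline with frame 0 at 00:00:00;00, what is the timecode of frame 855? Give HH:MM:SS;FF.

Each 10-minute DF block holds 10 × 60 × 30 − 9 × 2 = 17982 frames. 855 ÷ 17982 → 0 full blocks, remainder 855.
Within the partial block the first minute is 1800 frames and each further minute 1798, so 0 further minute boundaries passed. Total skipped labels = 18 × 0 + 2 × 0 = 0.
Non-drop label index = 855 + 0 = 855; at 30 labels/s that is 00:00:28:15, i.e. DF 00:00:28;15.

00:00:28;15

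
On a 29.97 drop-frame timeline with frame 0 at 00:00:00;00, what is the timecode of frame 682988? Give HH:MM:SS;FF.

06:19:49;02

Each 10-minute DF block holds 10 × 60 × 30 − 9 × 2 = 17982 frames. 682988 ÷ 17982 → 37 full blocks, remainder 17654.
Within the partial block the first minute is 1800 frames and each further minute 1798, so 9 further minute boundaries passed. Total skipped labels = 18 × 37 + 2 × 9 = 684.
Non-drop label index = 682988 + 684 = 683672; at 30 labels/s that is 06:19:49:02, i.e. DF 06:19:49;02.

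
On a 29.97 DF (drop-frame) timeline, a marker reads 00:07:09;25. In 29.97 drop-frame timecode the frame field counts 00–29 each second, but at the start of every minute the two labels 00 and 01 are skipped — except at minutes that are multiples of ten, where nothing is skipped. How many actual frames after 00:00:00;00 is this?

12881

Complete 10-minute blocks: 0, each 17982 frames → 0.
Remaining 7 whole minutes in the current block: 1800 + 6 × 1798 = 12588 frames.
Within the current minute: 9 × 30 + 25 − 2 = 293 (labels ;00/;01 skipped at this minute). Total = 0 + 12588 + 293 = 12881.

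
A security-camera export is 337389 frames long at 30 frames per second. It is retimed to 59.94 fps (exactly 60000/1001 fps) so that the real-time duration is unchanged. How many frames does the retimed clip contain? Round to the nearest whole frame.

Frames at target rate = 337389 × (60000/1001) / (30) = 51906000/77 ≈ 674103.896.
Nearest whole frame: 674104.

674104 frames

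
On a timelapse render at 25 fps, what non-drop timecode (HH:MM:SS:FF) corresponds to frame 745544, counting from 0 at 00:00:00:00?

745544 ÷ 25 = 29821 full seconds, remainder 19 frames.
29821 s = 8 h 17 min 1 s.
Timecode: 08:17:01:19.

08:17:01:19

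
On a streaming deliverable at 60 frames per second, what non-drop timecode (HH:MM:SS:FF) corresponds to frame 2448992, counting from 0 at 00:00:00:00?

11:20:16:32

2448992 ÷ 60 = 40816 full seconds, remainder 32 frames.
40816 s = 11 h 20 min 16 s.
Timecode: 11:20:16:32.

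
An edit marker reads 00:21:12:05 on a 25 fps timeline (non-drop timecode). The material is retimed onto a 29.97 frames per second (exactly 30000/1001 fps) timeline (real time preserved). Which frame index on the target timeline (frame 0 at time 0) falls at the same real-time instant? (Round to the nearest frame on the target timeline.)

Source frame index: (0×3600 + 21×60 + 12) × 25 + 5 = 31805.
Real time: 31805 / (25) = 6361/5 s.
Target frame: (6361/5) × (30000/1001) = 38166000/1001 ≈ 38127.872 → 38128.

frame 38128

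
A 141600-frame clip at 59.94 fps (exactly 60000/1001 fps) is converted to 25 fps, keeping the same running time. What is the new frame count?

59059 frames

Target frames = source frames × (target rate / source rate) = 141600 × (25)/(60000/1001) = 141600 × 1001/2400 = 59059.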